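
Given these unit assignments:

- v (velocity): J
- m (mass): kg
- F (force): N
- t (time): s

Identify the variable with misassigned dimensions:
v

The variable v (velocity) should have units m/s, not J.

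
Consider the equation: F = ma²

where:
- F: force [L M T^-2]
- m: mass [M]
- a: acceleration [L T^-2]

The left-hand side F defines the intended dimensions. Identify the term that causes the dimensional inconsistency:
The right-hand side term ma²

F has dimensions [L M T^-2], but ma² has dimensions [L^2 M T^-4], so the term ma² is dimensionally wrong for F.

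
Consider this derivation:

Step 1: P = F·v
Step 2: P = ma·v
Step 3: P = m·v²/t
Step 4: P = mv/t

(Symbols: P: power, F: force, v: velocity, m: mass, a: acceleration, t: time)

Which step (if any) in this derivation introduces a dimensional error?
Step 4

Step 1: P = F·v → LHS [L^2 M T^-3], RHS [L^2 M T^-3] ✓
Step 2: P = ma·v → LHS [L^2 M T^-3], RHS [L^2 M T^-3] ✓
Step 3: P = m·v²/t → LHS [L^2 M T^-3], RHS [L^2 M T^-3] ✓
Step 4: P = mv/t → LHS [L^2 M T^-3], RHS [L M T^-2] ✗

The first dimensional inconsistency appears in step 4: P = mv/t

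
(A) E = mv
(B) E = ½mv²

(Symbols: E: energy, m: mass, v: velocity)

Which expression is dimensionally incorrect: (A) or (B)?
(A)

(A) E = mv: LHS [L^2 M T^-2], RHS [L M T^-1] ✗
(B) E = ½mv²: LHS [L^2 M T^-2], RHS [L^2 M T^-2] ✓

Expression (A) E = mv is dimensionally incorrect.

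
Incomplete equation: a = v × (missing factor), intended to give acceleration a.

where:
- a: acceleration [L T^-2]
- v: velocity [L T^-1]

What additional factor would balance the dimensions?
1/t (inverse time), dimensions [T^-1]

a has dimensions [L T^-2] and v has dimensions [L T^-1].
The missing factor must have dimensions [L T^-2] / [L T^-1] = [T^-1], i.e. inverse time (1/t).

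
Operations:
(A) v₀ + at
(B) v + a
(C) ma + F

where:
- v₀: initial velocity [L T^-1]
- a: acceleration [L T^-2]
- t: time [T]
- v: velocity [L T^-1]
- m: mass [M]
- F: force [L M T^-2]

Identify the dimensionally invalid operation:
(B) v + a

(A) v₀ + at: v₀ [L T^-1] and at [L T^-1] — same dimensions ✓
(B) v + a: v [L T^-1] and a [L T^-2] — different dimensions cannot be added/subtracted ✗
(C) ma + F: ma [L M T^-2] and F [L M T^-2] — same dimensions ✓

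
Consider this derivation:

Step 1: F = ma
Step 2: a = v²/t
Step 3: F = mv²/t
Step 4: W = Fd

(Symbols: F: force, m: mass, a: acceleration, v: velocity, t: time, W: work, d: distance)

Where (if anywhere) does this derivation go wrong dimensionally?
Step 2

Step 1: F = ma → LHS [L M T^-2], RHS [L M T^-2] ✓
Step 2: a = v²/t → LHS [L T^-2], RHS [L^2 T^-3] ✗

The first dimensional inconsistency appears in step 2: a = v²/t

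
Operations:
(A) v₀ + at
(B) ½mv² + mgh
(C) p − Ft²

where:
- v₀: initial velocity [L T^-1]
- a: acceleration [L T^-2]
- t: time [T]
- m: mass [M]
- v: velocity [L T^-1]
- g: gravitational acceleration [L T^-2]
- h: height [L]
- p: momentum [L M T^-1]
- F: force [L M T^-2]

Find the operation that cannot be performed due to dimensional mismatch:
(C) p − Ft²

(A) v₀ + at: v₀ [L T^-1] and at [L T^-1] — same dimensions ✓
(B) ½mv² + mgh: ½mv² [L^2 M T^-2] and mgh [L^2 M T^-2] — same dimensions ✓
(C) p − Ft²: p [L M T^-1] and Ft² [L M] — different dimensions cannot be added/subtracted ✗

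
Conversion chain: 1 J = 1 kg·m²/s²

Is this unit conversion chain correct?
The chain is correct (no errors).

Correct: Joule is defined as kg·m²/s²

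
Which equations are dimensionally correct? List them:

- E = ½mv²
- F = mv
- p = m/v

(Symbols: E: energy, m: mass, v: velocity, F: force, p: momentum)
Dimensionally correct: E = ½mv²
Dimensionally incorrect: F = mv, p = m/v
Ordered (correct first, then incorrect): E = ½mv², F = mv, p = m/v

- E = ½mv²: LHS [L^2 M T^-2], RHS [L^2 M T^-2] → correct ✓
- F = mv: LHS [L M T^-2], RHS [L M T^-1] → incorrect ✗
- p = m/v: LHS [L M T^-1], RHS [L^-1 M T] → incorrect ✗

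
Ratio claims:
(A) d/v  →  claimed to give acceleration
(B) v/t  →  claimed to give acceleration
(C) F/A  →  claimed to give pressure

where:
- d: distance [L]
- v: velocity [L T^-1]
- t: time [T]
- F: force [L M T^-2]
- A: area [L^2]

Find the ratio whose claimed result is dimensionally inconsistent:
(A) d/v does not give acceleration

(A) d/v: [T] ≠ acceleration [L T^-2] ✗
(B) v/t: [L T^-2] = acceleration [L T^-2] ✓
(C) F/A: [L^-1 M T^-2] = pressure [L^-1 M T^-2] ✓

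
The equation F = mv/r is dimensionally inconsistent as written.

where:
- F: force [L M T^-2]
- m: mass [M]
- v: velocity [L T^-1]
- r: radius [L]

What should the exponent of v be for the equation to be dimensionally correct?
The exponent of v should be 2: F = mv^2/r

The LHS F has dimensions [L M T^-2]; v has dimensions [L T^-1].
As written, the RHS mv/r (exponent 1 on v) has dimensions [M T^-1], which does not match.
With exponent 2, the RHS mv^2/r has dimensions [L M T^-2], matching the LHS.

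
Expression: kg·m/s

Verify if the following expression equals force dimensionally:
No

The expression kg·m/s has dimensions [L M T^-1], but force has dimensions [L M T^-2].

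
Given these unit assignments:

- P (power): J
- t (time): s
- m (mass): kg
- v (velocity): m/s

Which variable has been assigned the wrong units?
P

The variable P (power) should have units W, not J.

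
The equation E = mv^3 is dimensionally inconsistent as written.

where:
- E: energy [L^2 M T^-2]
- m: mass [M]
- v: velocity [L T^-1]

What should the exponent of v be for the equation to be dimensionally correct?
The exponent of v should be 2: E = mv^2

The LHS E has dimensions [L^2 M T^-2]; v has dimensions [L T^-1].
As written, the RHS mv^3 (exponent 3 on v) has dimensions [L^3 M T^-3], which does not match.
With exponent 2, the RHS mv^2 has dimensions [L^2 M T^-2], matching the LHS.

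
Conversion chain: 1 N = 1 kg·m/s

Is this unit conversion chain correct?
The chain is incorrect (it contains an error).

Incorrect: Newton is kg·m/s², not kg·m/s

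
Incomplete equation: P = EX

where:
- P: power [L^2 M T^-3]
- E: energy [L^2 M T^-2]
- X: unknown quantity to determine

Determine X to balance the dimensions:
X = f (inverse time / frequency (1/t)), dimensions [T^-1]

P has dimensions [L^2 M T^-3]; the rest of the RHS (E) has dimensions [L^2 M T^-2].
So X must have dimensions [T^-1] — X = f (inverse time / frequency (1/t)).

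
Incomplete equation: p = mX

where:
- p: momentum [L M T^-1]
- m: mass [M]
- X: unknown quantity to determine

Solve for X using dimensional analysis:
X = v (velocity), dimensions [L T^-1]

p has dimensions [L M T^-1]; the rest of the RHS (m) has dimensions [M].
So X must have dimensions [L T^-1] — X = v (velocity).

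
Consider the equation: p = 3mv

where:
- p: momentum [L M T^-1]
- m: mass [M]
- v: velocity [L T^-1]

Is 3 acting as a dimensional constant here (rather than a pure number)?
No

p has dimensions [L M T^-1] and mv already has dimensions [L M T^-1], so the equation balances without 3 contributing any dimensions. 3 is a pure (dimensionless) number; changing or removing it would not affect dimensional consistency.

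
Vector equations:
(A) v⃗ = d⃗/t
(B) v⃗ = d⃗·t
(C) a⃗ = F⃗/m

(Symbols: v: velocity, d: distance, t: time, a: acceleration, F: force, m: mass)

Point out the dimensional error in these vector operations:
(B) v⃗ = d⃗·t

(A) v⃗ = d⃗/t: LHS [L T^-1], RHS [L T^-1] ✓ — displacement (vector) divided by time (scalar)
(B) v⃗ = d⃗·t: LHS [L T^-1], RHS [L T] ✗ — velocity is displacement per time; should be d⃗/t
(C) a⃗ = F⃗/m: LHS [L T^-2], RHS [L T^-2] ✓ — force (vector) divided by mass (scalar)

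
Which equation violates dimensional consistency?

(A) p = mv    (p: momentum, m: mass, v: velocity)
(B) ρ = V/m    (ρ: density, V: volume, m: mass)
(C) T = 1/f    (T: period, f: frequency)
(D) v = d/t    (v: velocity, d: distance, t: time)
(B) ρ = V/m

The equation (B) ρ = V/m is dimensionally incorrect.

LHS (ρ): [L^-3 M]
RHS (V/m): [L^3 M^-1] ✗

The dimensions do not match. The other three equations balance.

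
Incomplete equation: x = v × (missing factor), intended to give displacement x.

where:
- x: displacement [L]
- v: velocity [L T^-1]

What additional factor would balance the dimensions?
t (time), dimensions [T]

x has dimensions [L] and v has dimensions [L T^-1].
The missing factor must have dimensions [L] / [L T^-1] = [T], i.e. time (t).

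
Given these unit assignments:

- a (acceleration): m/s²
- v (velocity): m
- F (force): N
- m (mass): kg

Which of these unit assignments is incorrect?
v

The variable v (velocity) should have units m/s, not m.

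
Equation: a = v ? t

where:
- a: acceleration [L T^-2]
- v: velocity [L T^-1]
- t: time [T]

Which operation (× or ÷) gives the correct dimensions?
division (÷): a = v ÷ t

a [L T^-2]; v [L T^-1]; t [T].
v × t → [L] ✗
v ÷ t → [L T^-2] ✓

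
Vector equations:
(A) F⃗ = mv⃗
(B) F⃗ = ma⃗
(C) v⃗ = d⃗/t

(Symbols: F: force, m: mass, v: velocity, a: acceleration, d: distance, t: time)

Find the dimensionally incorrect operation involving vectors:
(A) F⃗ = mv⃗

(A) F⃗ = mv⃗: LHS [L M T^-2], RHS [L M T^-1] ✗ — mass times velocity is momentum, not force; should be ma⃗
(B) F⃗ = ma⃗: LHS [L M T^-2], RHS [L M T^-2] ✓ — Force and acceleration are vectors, mass is a scalar
(C) v⃗ = d⃗/t: LHS [L T^-1], RHS [L T^-1] ✓ — displacement (vector) divided by time (scalar)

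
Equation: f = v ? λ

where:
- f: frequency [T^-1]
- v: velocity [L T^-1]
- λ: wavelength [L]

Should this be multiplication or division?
division (÷): f = v ÷ λ

f [T^-1]; v [L T^-1]; λ [L].
v × λ → [L^2 T^-1] ✗
v ÷ λ → [T^-1] ✓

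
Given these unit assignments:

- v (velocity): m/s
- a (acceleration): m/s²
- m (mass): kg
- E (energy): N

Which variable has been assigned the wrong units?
E

The variable E (energy) should have units J, not N.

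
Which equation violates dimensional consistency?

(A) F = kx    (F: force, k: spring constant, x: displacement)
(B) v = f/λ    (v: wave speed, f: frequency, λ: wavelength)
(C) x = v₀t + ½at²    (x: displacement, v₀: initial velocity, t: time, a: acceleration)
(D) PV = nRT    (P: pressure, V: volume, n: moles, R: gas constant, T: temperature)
(B) v = f/λ

The equation (B) v = f/λ is dimensionally incorrect.

LHS (v): [L T^-1]
RHS (f/λ): [L^-1 T^-1] ✗

The dimensions do not match. The other three equations balance.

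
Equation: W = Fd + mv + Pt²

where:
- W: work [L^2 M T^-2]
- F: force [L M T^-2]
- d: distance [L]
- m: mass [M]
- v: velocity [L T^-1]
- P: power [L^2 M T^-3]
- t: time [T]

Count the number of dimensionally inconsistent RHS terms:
2

LHS W: [L^2 M T^-2]
- Fd: [L^2 M T^-2] ✓
- mv: [L M T^-1] ✗
- Pt²: [L^2 M T^-1] ✗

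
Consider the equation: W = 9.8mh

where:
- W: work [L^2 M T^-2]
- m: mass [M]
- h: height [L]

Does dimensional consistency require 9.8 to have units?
Yes

W has dimensions [L^2 M T^-2], while mh alone has dimensions [L M]. For the equation to balance, the factor 9.8 must carry dimensions [L T^-2] — it is a dimensional constant (a numerical value of a physical quantity with its units suppressed), not a pure number.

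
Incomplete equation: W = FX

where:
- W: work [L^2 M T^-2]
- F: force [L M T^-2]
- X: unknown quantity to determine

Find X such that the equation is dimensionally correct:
X = d (distance), dimensions [L]

W has dimensions [L^2 M T^-2]; the rest of the RHS (F) has dimensions [L M T^-2].
So X must have dimensions [L] — X = d (distance).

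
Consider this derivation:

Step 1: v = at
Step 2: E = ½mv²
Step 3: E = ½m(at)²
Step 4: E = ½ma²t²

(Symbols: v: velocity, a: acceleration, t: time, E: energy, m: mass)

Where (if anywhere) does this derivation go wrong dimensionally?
No step introduces an error — all steps are dimensionally consistent.

Step 1: v = at → LHS [L T^-1], RHS [L T^-1] ✓
Step 2: E = ½mv² → LHS [L^2 M T^-2], RHS [L^2 M T^-2] ✓
Step 3: E = ½m(at)² → LHS [L^2 M T^-2], RHS [L^2 M T^-2] ✓
Step 4: E = ½ma²t² → LHS [L^2 M T^-2], RHS [L^2 M T^-2] ✓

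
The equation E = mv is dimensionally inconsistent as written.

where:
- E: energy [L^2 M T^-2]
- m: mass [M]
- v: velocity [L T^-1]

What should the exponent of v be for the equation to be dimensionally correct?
The exponent of v should be 2: E = mv^2

The LHS E has dimensions [L^2 M T^-2]; v has dimensions [L T^-1].
As written, the RHS mv (exponent 1 on v) has dimensions [L M T^-1], which does not match.
With exponent 2, the RHS mv^2 has dimensions [L^2 M T^-2], matching the LHS.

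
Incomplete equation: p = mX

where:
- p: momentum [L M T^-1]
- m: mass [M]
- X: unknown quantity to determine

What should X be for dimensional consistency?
X = v (velocity), dimensions [L T^-1]

p has dimensions [L M T^-1]; the rest of the RHS (m) has dimensions [M].
So X must have dimensions [L T^-1] — X = v (velocity).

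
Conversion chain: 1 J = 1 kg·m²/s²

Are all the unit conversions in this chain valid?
The chain is correct (no errors).

Correct: Joule is defined as kg·m²/s²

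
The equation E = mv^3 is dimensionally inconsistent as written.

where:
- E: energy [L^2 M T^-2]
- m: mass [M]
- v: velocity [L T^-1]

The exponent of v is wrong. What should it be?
The exponent of v should be 2: E = mv^2

The LHS E has dimensions [L^2 M T^-2]; v has dimensions [L T^-1].
As written, the RHS mv^3 (exponent 3 on v) has dimensions [L^3 M T^-3], which does not match.
With exponent 2, the RHS mv^2 has dimensions [L^2 M T^-2], matching the LHS.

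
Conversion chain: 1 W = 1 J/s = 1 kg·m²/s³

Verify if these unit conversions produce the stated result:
The chain is correct (no errors).

Correct: Watt is Joule per second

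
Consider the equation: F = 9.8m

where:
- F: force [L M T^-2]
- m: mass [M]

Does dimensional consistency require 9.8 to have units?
Yes

F has dimensions [L M T^-2], while m alone has dimensions [M]. For the equation to balance, the factor 9.8 must carry dimensions [L T^-2] — it is a dimensional constant (a numerical value of a physical quantity with its units suppressed), not a pure number.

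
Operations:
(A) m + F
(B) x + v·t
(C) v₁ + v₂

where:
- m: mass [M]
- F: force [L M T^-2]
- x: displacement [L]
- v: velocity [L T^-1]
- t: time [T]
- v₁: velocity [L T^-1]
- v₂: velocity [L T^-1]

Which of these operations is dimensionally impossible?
(A) m + F

(A) m + F: m [M] and F [L M T^-2] — different dimensions cannot be added/subtracted ✗
(B) x + v·t: x [L] and v·t [L] — same dimensions ✓
(C) v₁ + v₂: v₁ [L T^-1] and v₂ [L T^-1] — same dimensions ✓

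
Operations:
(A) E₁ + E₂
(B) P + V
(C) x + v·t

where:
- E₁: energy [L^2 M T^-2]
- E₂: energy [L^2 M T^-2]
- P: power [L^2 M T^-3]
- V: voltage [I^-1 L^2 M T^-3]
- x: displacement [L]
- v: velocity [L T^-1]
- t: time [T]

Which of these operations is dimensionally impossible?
(B) P + V

(A) E₁ + E₂: E₁ [L^2 M T^-2] and E₂ [L^2 M T^-2] — same dimensions ✓
(B) P + V: P [L^2 M T^-3] and V [I^-1 L^2 M T^-3] — different dimensions cannot be added/subtracted ✗
(C) x + v·t: x [L] and v·t [L] — same dimensions ✓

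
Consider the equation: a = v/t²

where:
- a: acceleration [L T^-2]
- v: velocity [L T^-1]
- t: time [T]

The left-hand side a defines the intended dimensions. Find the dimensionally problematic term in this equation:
The right-hand side term v/t²

a has dimensions [L T^-2], but v/t² has dimensions [L T^-3], so the term v/t² is dimensionally wrong for a.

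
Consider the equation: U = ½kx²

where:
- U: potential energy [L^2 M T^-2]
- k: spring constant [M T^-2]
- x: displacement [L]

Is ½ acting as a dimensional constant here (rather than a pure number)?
No

U has dimensions [L^2 M T^-2] and kx² already has dimensions [L^2 M T^-2], so the equation balances without ½ contributing any dimensions. ½ is a pure (dimensionless) number; changing or removing it would not affect dimensional consistency.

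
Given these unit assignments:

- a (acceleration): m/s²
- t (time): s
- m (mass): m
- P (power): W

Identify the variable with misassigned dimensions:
m

The variable m (mass) should have units kg, not m.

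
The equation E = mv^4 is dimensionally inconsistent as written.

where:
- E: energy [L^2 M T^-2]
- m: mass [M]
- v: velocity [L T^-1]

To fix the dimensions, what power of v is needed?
The exponent of v should be 2: E = mv^2

The LHS E has dimensions [L^2 M T^-2]; v has dimensions [L T^-1].
As written, the RHS mv^4 (exponent 4 on v) has dimensions [L^4 M T^-4], which does not match.
With exponent 2, the RHS mv^2 has dimensions [L^2 M T^-2], matching the LHS.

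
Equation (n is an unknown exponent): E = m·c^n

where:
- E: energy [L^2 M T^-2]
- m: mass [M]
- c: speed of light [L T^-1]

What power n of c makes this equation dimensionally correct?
n = 2

E has dimensions [L^2 M T^-2]; c has dimensions [L T^-1].
The rest of the RHS has dimensions [M], so c^n must supply [L^2 T^-2].
With n = 2: m·c^2 has dimensions [L^2 M T^-2], matching the LHS ✓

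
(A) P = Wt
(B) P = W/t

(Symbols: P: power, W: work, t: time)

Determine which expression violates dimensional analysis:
(A)

(A) P = Wt: LHS [L^2 M T^-3], RHS [L^2 M T^-1] ✗
(B) P = W/t: LHS [L^2 M T^-3], RHS [L^2 M T^-3] ✓

Expression (A) P = Wt is dimensionally incorrect.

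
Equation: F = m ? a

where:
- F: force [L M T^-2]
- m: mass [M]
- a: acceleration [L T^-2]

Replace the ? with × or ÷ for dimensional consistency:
multiplication (×): F = m × a

F [L M T^-2]; m [M]; a [L T^-2].
m × a → [L M T^-2] ✓
m ÷ a → [L^-1 M T^2] ✗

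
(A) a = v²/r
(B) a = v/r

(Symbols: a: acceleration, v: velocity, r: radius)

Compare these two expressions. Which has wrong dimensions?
(B)

(A) a = v²/r: LHS [L T^-2], RHS [L T^-2] ✓
(B) a = v/r: LHS [L T^-2], RHS [T^-1] ✗

Expression (B) a = v/r is dimensionally incorrect.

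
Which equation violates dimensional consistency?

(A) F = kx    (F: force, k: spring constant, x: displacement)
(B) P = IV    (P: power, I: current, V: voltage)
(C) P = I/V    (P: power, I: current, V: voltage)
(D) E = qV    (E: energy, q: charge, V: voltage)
(C) P = I/V

The equation (C) P = I/V is dimensionally incorrect.

LHS (P): [L^2 M T^-3]
RHS (I/V): [I^2 L^-2 M^-1 T^3] ✗

The dimensions do not match. The other three equations balance.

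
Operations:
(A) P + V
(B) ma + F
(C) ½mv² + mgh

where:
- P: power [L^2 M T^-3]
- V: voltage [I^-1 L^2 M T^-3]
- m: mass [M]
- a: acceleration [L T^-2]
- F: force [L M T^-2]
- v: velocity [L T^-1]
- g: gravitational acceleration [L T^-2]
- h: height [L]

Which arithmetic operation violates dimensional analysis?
(A) P + V

(A) P + V: P [L^2 M T^-3] and V [I^-1 L^2 M T^-3] — different dimensions cannot be added/subtracted ✗
(B) ma + F: ma [L M T^-2] and F [L M T^-2] — same dimensions ✓
(C) ½mv² + mgh: ½mv² [L^2 M T^-2] and mgh [L^2 M T^-2] — same dimensions ✓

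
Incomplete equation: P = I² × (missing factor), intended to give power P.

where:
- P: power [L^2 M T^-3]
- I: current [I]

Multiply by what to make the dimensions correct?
R (resistance), dimensions [I^-2 L^2 M T^-3]

P has dimensions [L^2 M T^-3] and I² has dimensions [I^2].
The missing factor must have dimensions [L^2 M T^-3] / [I^2] = [I^-2 L^2 M T^-3], i.e. resistance (R).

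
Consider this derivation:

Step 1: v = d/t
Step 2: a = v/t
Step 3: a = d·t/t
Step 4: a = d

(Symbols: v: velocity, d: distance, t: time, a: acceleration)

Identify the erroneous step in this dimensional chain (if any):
Step 3

Step 1: v = d/t → LHS [L T^-1], RHS [L T^-1] ✓
Step 2: a = v/t → LHS [L T^-2], RHS [L T^-2] ✓
Step 3: a = d·t/t → LHS [L T^-2], RHS [L] ✗

The first dimensional inconsistency appears in step 3: a = d·t/t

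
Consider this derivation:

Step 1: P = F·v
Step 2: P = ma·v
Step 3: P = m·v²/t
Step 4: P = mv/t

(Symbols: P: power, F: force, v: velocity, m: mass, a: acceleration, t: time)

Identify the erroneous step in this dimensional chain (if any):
Step 4

Step 1: P = F·v → LHS [L^2 M T^-3], RHS [L^2 M T^-3] ✓
Step 2: P = ma·v → LHS [L^2 M T^-3], RHS [L^2 M T^-3] ✓
Step 3: P = m·v²/t → LHS [L^2 M T^-3], RHS [L^2 M T^-3] ✓
Step 4: P = mv/t → LHS [L^2 M T^-3], RHS [L M T^-2] ✗

The first dimensional inconsistency appears in step 4: P = mv/t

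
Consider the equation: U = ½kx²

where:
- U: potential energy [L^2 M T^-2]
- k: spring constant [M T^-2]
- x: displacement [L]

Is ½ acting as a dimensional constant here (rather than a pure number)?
No

U has dimensions [L^2 M T^-2] and kx² already has dimensions [L^2 M T^-2], so the equation balances without ½ contributing any dimensions. ½ is a pure (dimensionless) number; changing or removing it would not affect dimensional consistency.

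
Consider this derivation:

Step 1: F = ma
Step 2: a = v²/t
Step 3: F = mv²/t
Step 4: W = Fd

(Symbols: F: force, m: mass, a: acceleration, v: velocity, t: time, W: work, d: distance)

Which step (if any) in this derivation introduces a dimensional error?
Step 2

Step 1: F = ma → LHS [L M T^-2], RHS [L M T^-2] ✓
Step 2: a = v²/t → LHS [L T^-2], RHS [L^2 T^-3] ✗

The first dimensional inconsistency appears in step 2: a = v²/t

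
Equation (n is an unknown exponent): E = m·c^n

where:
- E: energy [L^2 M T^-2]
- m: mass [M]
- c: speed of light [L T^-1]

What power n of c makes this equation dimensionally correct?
n = 2

E has dimensions [L^2 M T^-2]; c has dimensions [L T^-1].
The rest of the RHS has dimensions [M], so c^n must supply [L^2 T^-2].
With n = 2: m·c^2 has dimensions [L^2 M T^-2], matching the LHS ✓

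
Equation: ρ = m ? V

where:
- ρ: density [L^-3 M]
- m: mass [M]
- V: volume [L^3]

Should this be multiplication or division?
division (÷): ρ = m ÷ V

ρ [L^-3 M]; m [M]; V [L^3].
m × V → [L^3 M] ✗
m ÷ V → [L^-3 M] ✓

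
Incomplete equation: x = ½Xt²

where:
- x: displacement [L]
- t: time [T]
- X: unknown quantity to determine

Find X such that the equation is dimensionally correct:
X = a (acceleration), dimensions [L T^-2]

x has dimensions [L]; the rest of the RHS (½ t²) has dimensions [T^2].
So X must have dimensions [L T^-2] — X = a (acceleration).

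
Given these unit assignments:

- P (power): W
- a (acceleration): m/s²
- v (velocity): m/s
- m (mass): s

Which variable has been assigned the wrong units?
m

The variable m (mass) should have units kg, not s.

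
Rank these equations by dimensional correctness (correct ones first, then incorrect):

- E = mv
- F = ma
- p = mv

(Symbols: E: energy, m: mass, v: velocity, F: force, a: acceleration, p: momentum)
Dimensionally correct: F = ma, p = mv
Dimensionally incorrect: E = mv
Ordered (correct first, then incorrect): F = ma, p = mv, E = mv

- E = mv: LHS [L^2 M T^-2], RHS [L M T^-1] → incorrect ✗
- F = ma: LHS [L M T^-2], RHS [L M T^-2] → correct ✓
- p = mv: LHS [L M T^-1], RHS [L M T^-1] → correct ✓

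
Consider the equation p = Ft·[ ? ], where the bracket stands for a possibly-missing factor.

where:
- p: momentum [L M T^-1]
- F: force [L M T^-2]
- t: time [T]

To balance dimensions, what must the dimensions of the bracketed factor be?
Nothing is missing — the bracketed factor must be dimensionless.

p has dimensions [L M T^-1] and Ft already has dimensions [L M T^-1], so p = Ft is dimensionally complete.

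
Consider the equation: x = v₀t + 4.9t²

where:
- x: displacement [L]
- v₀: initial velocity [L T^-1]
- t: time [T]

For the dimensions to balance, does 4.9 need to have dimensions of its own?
Yes

x has dimensions [L], while t² alone has dimensions [T^2]. For the equation to balance, the factor 4.9 must carry dimensions [L T^-2] — it is a dimensional constant (a numerical value of a physical quantity with its units suppressed), not a pure number.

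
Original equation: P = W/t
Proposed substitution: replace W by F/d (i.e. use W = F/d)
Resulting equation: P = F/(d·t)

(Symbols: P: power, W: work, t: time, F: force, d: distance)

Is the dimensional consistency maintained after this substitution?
No

[W] = [L^2 M T^-2] and [F/d] = [M T^-2]. These differ, so the substitution replaces a quantity by one of different dimensions and the result P = F/(d·t) has LHS [L^2 M T^-3] vs RHS [M T^-3] — inconsistent.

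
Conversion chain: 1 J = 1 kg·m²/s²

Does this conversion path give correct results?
The chain is correct (no errors).

Correct: Joule is defined as kg·m²/s²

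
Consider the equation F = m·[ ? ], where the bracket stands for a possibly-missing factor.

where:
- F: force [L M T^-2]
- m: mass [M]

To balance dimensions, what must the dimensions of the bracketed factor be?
[L T^-2] — acceleration (e.g. a)

F has dimensions [L M T^-2]; m has dimensions [M].
The bracketed factor must supply [L M T^-2] / [M] = [L T^-2].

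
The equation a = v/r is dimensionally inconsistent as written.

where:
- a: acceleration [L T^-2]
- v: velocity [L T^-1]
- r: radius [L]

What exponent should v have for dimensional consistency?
The exponent of v should be 2: a = v^2/r

The LHS a has dimensions [L T^-2]; v has dimensions [L T^-1].
As written, the RHS v/r (exponent 1 on v) has dimensions [T^-1], which does not match.
With exponent 2, the RHS v^2/r has dimensions [L T^-2], matching the LHS.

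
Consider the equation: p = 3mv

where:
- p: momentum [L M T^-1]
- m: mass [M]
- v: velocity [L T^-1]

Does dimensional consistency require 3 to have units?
No

p has dimensions [L M T^-1] and mv already has dimensions [L M T^-1], so the equation balances without 3 contributing any dimensions. 3 is a pure (dimensionless) number; changing or removing it would not affect dimensional consistency.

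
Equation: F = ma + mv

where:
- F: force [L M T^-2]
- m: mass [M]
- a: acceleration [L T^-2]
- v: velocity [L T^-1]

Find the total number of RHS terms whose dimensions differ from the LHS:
1

LHS F: [L M T^-2]
- ma: [L M T^-2] ✓
- mv: [L M T^-1] ✗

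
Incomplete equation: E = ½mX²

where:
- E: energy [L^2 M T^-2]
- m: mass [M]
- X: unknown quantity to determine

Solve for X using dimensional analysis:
X = v (velocity), dimensions [L T^-1]

E has dimensions [L^2 M T^-2]; the rest of the RHS (½m) has dimensions [M].
So X² must have dimensions [L^2 T^-2], i.e. X has dimensions [L T^-1] — X = v (velocity).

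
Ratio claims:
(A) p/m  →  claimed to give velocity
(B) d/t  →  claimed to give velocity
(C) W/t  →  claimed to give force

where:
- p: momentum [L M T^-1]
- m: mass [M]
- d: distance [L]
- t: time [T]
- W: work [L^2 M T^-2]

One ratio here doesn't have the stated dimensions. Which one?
(C) W/t does not give force

(A) p/m: [L T^-1] = velocity [L T^-1] ✓
(B) d/t: [L T^-1] = velocity [L T^-1] ✓
(C) W/t: [L^2 M T^-3] ≠ force [L M T^-2] ✗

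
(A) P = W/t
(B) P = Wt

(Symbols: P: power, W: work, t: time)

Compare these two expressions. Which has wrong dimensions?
(B)

(A) P = W/t: LHS [L^2 M T^-3], RHS [L^2 M T^-3] ✓
(B) P = Wt: LHS [L^2 M T^-3], RHS [L^2 M T^-1] ✗

Expression (B) P = Wt is dimensionally incorrect.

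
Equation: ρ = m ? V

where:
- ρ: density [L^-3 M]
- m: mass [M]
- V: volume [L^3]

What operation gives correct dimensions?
division (÷): ρ = m ÷ V

ρ [L^-3 M]; m [M]; V [L^3].
m × V → [L^3 M] ✗
m ÷ V → [L^-3 M] ✓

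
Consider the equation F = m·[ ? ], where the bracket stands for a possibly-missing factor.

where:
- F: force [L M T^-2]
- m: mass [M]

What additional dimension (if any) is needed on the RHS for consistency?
[L T^-2] — acceleration (e.g. a)

F has dimensions [L M T^-2]; m has dimensions [M].
The bracketed factor must supply [L M T^-2] / [M] = [L T^-2].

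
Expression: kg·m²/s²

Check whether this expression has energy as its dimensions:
Yes

The expression kg·m²/s² has dimensions [L^2 M T^-2], which is exactly energy [L^2 M T^-2].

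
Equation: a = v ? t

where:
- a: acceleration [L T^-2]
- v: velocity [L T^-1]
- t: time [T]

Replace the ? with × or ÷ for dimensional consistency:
division (÷): a = v ÷ t

a [L T^-2]; v [L T^-1]; t [T].
v × t → [L] ✗
v ÷ t → [L T^-2] ✓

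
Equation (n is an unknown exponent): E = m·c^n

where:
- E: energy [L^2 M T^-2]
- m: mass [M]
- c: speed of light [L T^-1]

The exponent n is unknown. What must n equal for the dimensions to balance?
n = 2

E has dimensions [L^2 M T^-2]; c has dimensions [L T^-1].
The rest of the RHS has dimensions [M], so c^n must supply [L^2 T^-2].
With n = 2: m·c^2 has dimensions [L^2 M T^-2], matching the LHS ✓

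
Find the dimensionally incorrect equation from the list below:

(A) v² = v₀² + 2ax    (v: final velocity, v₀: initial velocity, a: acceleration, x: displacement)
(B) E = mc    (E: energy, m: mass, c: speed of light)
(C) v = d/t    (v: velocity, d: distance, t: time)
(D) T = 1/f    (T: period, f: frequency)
(B) E = mc

The equation (B) E = mc is dimensionally incorrect.

LHS (E): [L^2 M T^-2]
RHS (mc): [L M T^-1] ✗

The dimensions do not match. The other three equations balance.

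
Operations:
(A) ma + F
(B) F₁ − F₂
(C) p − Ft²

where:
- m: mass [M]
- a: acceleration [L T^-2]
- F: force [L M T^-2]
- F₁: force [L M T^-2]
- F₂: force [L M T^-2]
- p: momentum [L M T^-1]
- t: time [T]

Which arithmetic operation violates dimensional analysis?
(C) p − Ft²

(A) ma + F: ma [L M T^-2] and F [L M T^-2] — same dimensions ✓
(B) F₁ − F₂: F₁ [L M T^-2] and F₂ [L M T^-2] — same dimensions ✓
(C) p − Ft²: p [L M T^-1] and Ft² [L M] — different dimensions cannot be added/subtracted ✗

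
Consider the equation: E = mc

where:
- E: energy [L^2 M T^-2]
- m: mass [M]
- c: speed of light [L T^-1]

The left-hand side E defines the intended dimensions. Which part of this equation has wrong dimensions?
The right-hand side term mc

E has dimensions [L^2 M T^-2], but mc has dimensions [L M T^-1], so the term mc is dimensionally wrong for E.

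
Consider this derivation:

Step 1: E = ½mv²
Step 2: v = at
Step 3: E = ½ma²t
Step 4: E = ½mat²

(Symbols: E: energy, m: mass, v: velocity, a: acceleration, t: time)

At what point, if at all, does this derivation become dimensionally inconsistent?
Step 3

Step 1: E = ½mv² → LHS [L^2 M T^-2], RHS [L^2 M T^-2] ✓
Step 2: v = at → LHS [L T^-1], RHS [L T^-1] ✓
Step 3: E = ½ma²t → LHS [L^2 M T^-2], RHS [L^2 M T^-3] ✗

The first dimensional inconsistency appears in step 3: E = ½ma²t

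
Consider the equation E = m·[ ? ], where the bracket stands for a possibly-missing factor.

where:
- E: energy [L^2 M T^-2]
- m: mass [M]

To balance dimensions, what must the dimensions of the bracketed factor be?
[L^2 T^-2] — velocity squared (e.g. v²)

E has dimensions [L^2 M T^-2]; m has dimensions [M].
The bracketed factor must supply [L^2 M T^-2] / [M] = [L^2 T^-2].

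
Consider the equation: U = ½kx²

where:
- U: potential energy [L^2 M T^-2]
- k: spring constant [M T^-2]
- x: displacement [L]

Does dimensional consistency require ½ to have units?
No

U has dimensions [L^2 M T^-2] and kx² already has dimensions [L^2 M T^-2], so the equation balances without ½ contributing any dimensions. ½ is a pure (dimensionless) number; changing or removing it would not affect dimensional consistency.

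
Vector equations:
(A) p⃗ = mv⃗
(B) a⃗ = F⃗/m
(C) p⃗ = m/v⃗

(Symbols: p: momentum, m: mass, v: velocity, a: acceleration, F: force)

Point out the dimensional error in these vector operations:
(C) p⃗ = m/v⃗

(A) p⃗ = mv⃗: LHS [L M T^-1], RHS [L M T^-1] ✓ — mass (scalar) times velocity (vector)
(B) a⃗ = F⃗/m: LHS [L T^-2], RHS [L T^-2] ✓ — force (vector) divided by mass (scalar)
(C) p⃗ = m/v⃗: LHS [L M T^-1], RHS [L^-1 M T] ✗ — momentum is mass times velocity; should be mv⃗ (and division by a vector is undefined)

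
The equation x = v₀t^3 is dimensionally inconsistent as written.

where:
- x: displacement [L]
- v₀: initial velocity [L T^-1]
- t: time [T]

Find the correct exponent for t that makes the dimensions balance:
The exponent of t should be 1: x = v₀t

The LHS x has dimensions [L]; t has dimensions [T].
As written, the RHS v₀t^3 (exponent 3 on t) has dimensions [L T^2], which does not match.
With exponent 1, the RHS v₀t has dimensions [L], matching the LHS.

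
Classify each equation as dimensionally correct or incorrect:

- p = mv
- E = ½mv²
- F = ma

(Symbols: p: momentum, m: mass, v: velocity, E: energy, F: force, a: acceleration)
Dimensionally correct: p = mv, E = ½mv², F = ma
Dimensionally incorrect: none
Ordered (correct first, then incorrect): p = mv, E = ½mv², F = ma

- p = mv: LHS [L M T^-1], RHS [L M T^-1] → correct ✓
- E = ½mv²: LHS [L^2 M T^-2], RHS [L^2 M T^-2] → correct ✓
- F = ma: LHS [L M T^-2], RHS [L M T^-2] → correct ✓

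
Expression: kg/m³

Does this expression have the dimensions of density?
Yes

The expression kg/m³ has dimensions [L^-3 M], which is exactly density [L^-3 M].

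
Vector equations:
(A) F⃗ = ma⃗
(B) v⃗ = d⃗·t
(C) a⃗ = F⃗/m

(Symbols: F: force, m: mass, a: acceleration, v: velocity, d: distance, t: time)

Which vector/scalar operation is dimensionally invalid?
(B) v⃗ = d⃗·t

(A) F⃗ = ma⃗: LHS [L M T^-2], RHS [L M T^-2] ✓ — Force and acceleration are vectors, mass is a scalar
(B) v⃗ = d⃗·t: LHS [L T^-1], RHS [L T] ✗ — velocity is displacement per time; should be d⃗/t
(C) a⃗ = F⃗/m: LHS [L T^-2], RHS [L T^-2] ✓ — force (vector) divided by mass (scalar)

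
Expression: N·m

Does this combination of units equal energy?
Yes

The expression N·m has dimensions [L^2 M T^-2], which is exactly energy [L^2 M T^-2].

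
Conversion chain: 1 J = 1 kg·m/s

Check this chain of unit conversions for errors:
The chain is incorrect (it contains an error).

Incorrect: Joule is kg·m²/s², not kg·m/s (that is momentum)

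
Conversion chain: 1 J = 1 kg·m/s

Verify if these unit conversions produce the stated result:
The chain is incorrect (it contains an error).

Incorrect: Joule is kg·m²/s², not kg·m/s (that is momentum)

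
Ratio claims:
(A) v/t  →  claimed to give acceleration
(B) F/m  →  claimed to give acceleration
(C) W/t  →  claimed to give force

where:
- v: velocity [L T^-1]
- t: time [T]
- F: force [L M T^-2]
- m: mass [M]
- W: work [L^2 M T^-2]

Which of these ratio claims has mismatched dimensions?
(C) W/t does not give force

(A) v/t: [L T^-2] = acceleration [L T^-2] ✓
(B) F/m: [L T^-2] = acceleration [L T^-2] ✓
(C) W/t: [L^2 M T^-3] ≠ force [L M T^-2] ✗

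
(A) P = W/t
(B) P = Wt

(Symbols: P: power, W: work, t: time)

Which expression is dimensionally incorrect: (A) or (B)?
(B)

(A) P = W/t: LHS [L^2 M T^-3], RHS [L^2 M T^-3] ✓
(B) P = Wt: LHS [L^2 M T^-3], RHS [L^2 M T^-1] ✗

Expression (B) P = Wt is dimensionally incorrect.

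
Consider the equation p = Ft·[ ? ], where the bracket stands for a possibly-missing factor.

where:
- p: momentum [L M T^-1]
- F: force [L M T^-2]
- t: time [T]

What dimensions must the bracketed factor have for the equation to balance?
Nothing is missing — the bracketed factor must be dimensionless.

p has dimensions [L M T^-1] and Ft already has dimensions [L M T^-1], so p = Ft is dimensionally complete.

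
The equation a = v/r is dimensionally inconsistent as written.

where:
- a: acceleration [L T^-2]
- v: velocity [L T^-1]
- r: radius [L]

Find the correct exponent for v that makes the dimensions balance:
The exponent of v should be 2: a = v^2/r

The LHS a has dimensions [L T^-2]; v has dimensions [L T^-1].
As written, the RHS v/r (exponent 1 on v) has dimensions [T^-1], which does not match.
With exponent 2, the RHS v^2/r has dimensions [L T^-2], matching the LHS.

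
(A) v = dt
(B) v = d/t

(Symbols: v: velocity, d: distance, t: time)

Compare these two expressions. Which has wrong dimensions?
(A)

(A) v = dt: LHS [L T^-1], RHS [L T] ✗
(B) v = d/t: LHS [L T^-1], RHS [L T^-1] ✓

Expression (A) v = dt is dimensionally incorrect.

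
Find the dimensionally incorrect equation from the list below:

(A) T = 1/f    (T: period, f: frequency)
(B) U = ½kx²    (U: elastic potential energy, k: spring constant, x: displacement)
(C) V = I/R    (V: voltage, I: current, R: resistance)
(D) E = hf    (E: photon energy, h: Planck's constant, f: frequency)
(C) V = I/R

The equation (C) V = I/R is dimensionally incorrect.

LHS (V): [I^-1 L^2 M T^-3]
RHS (I/R): [I^3 L^-2 M^-1 T^3] ✗

The dimensions do not match. The other three equations balance.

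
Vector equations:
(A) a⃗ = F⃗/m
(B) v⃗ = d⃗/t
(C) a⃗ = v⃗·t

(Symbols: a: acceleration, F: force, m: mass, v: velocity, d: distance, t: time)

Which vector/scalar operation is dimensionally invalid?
(C) a⃗ = v⃗·t

(A) a⃗ = F⃗/m: LHS [L T^-2], RHS [L T^-2] ✓ — force (vector) divided by mass (scalar)
(B) v⃗ = d⃗/t: LHS [L T^-1], RHS [L T^-1] ✓ — displacement (vector) divided by time (scalar)
(C) a⃗ = v⃗·t: LHS [L T^-2], RHS [L] ✗ — acceleration is velocity per time; should be v⃗/t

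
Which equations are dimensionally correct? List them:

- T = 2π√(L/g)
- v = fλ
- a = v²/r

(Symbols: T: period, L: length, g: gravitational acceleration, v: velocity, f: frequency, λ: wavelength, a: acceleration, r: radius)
Dimensionally correct: T = 2π√(L/g), v = fλ, a = v²/r
Dimensionally incorrect: none
Ordered (correct first, then incorrect): T = 2π√(L/g), v = fλ, a = v²/r

- T = 2π√(L/g): LHS [T], RHS [T] → correct ✓
- v = fλ: LHS [L T^-1], RHS [L T^-1] → correct ✓
- a = v²/r: LHS [L T^-2], RHS [L T^-2] → correct ✓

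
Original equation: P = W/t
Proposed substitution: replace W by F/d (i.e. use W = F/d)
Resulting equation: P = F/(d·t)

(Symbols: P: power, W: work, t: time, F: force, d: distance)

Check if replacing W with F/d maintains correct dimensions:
No

[W] = [L^2 M T^-2] and [F/d] = [M T^-2]. These differ, so the substitution replaces a quantity by one of different dimensions and the result P = F/(d·t) has LHS [L^2 M T^-3] vs RHS [M T^-3] — inconsistent.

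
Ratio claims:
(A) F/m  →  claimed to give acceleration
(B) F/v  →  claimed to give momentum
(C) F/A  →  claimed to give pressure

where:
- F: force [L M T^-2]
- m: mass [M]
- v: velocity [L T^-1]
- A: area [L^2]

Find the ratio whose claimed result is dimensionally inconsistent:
(B) F/v does not give momentum

(A) F/m: [L T^-2] = acceleration [L T^-2] ✓
(B) F/v: [M T^-1] ≠ momentum [L M T^-1] ✗
(C) F/A: [L^-1 M T^-2] = pressure [L^-1 M T^-2] ✓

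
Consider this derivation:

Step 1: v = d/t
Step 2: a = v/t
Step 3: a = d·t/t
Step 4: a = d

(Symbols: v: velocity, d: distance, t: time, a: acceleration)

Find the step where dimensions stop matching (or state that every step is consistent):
Step 3

Step 1: v = d/t → LHS [L T^-1], RHS [L T^-1] ✓
Step 2: a = v/t → LHS [L T^-2], RHS [L T^-2] ✓
Step 3: a = d·t/t → LHS [L T^-2], RHS [L] ✗

The first dimensional inconsistency appears in step 3: a = d·t/t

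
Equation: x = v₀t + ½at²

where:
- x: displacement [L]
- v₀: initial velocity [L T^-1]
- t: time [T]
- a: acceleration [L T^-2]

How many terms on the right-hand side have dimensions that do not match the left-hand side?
0

LHS x: [L]
- v₀t: [L] ✓
- ½at²: [L] ✓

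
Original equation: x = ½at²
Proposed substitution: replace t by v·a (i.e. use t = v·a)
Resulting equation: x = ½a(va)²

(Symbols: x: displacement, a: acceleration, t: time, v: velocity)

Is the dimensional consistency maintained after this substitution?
No

[t] = [T] and [v·a] = [L^2 T^-3]. These differ, so the substitution replaces a quantity by one of different dimensions and the result x = ½a(va)² has LHS [L] vs RHS [L^5 T^-8] — inconsistent.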